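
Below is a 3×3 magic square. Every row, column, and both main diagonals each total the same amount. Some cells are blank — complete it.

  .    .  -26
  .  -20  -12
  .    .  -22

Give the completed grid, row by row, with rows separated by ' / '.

Column 3 is already complete: -26 + -12 + -22 = -60, so that is the magic constant.
From row 2, -60 − (-20 + (-12)) gives (2,1) = -28.
Main diagonal must total -60; the given cells sum to -42, so (1,1) = -18.
Anti-diagonal needs -60; the known cells sum to -46, so (3,1) = -14.
Using row 1: -18 + (-26) + ? → (1,2) = -60 − (-44) = -16.
Row 3: -14 + (-22) + ? = -60, so (3,2) = -24.

-18 -16 -26 / -28 -20 -12 / -14 -24 -22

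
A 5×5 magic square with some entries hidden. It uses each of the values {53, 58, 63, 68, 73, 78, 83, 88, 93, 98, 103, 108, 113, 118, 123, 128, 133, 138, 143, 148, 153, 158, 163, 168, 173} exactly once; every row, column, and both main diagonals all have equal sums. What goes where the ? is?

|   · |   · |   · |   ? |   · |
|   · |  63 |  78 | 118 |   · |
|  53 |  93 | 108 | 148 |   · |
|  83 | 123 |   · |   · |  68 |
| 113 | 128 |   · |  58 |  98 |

The 25 entries sum to 2825, so each line sums to 2825/5 = 565.
Row 3 needs 565; the known cells sum to 402, so (3,5) = 163.
Row 5 must total 565; the given cells sum to 397, so (5,3) = 168.
From column 2, 565 − (63 + 93 + 123 + 128) gives (1,2) = 158.
Using anti-diagonal: 118 + 108 + 123 + 113 + ? → (1,5) = 565 − 462 = 103.
Using column 5: 103 + 163 + 68 + 98 + ? → (2,5) = 565 − 432 = 133.
Row 2 needs 565; the known cells sum to 392, so (2,1) = 173.
The remaining cell in column 1 is (1,1) = 565 − 422 = 143.
Main diagonal needs 565; the known cells sum to 412, so (4,4) = 153.
Row 4 must total 565; the given cells sum to 427, so (4,3) = 138.
From column 3, 565 − (78 + 108 + 138 + 168) gives (1,3) = 73.
From column 4, 565 − (118 + 148 + 153 + 58) gives (1,4) = 88.

88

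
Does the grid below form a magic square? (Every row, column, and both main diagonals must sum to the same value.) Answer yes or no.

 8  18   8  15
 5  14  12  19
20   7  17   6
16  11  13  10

Row 1: 8 + 18 + 8 + 15 = 49.
Row 2: 5 + 14 + 12 + 19 = 50.
Row 3: 20 + 7 + 17 + 6 = 50.
Row 4: 16 + 11 + 13 + 10 = 50.
Column 1: 8 + 5 + 20 + 16 = 49.
Column 2: 18 + 14 + 7 + 11 = 50.
Column 3: 8 + 12 + 17 + 13 = 50.
Column 4: 15 + 19 + 6 + 10 = 50.
Main diagonal: 8 + 14 + 17 + 10 = 49.
Anti-diagonal: 15 + 12 + 7 + 16 = 50.

No — column 4 sums to 50 but main diagonal sums to 49.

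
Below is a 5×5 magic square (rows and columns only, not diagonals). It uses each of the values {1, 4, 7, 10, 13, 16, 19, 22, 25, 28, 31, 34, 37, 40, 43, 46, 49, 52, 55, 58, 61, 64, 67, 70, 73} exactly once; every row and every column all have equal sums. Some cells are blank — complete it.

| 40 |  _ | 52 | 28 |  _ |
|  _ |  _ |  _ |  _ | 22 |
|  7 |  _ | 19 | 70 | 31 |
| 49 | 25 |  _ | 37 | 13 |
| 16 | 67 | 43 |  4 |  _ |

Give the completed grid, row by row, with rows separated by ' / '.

40 1 52 28 64 / 73 34 10 46 22 / 7 58 19 70 31 / 49 25 61 37 13 / 16 67 43 4 55

The 25 entries sum to 925, so each line sums to 925/5 = 185.
Using row 3: 7 + 19 + 70 + 31 + ? → (3,2) = 185 − 127 = 58.
Row 4 needs 185; the known cells sum to 124, so (4,3) = 61.
From row 5, 185 − (16 + 67 + 43 + 4) gives (5,5) = 55.
Column 1: 40 + 7 + 49 + 16 + ? = 185, so (2,1) = 73.
Column 3: 52 + 19 + 61 + 43 + ? = 185, so (2,3) = 10.
Using column 4: 28 + 70 + 37 + 4 + ? → (2,4) = 185 − 139 = 46.
Column 5 must total 185; the given cells sum to 121, so (1,5) = 64.
Using row 1: 40 + 52 + 28 + 64 + ? → (1,2) = 185 − 184 = 1.
Row 2 must total 185; the given cells sum to 151, so (2,2) = 34.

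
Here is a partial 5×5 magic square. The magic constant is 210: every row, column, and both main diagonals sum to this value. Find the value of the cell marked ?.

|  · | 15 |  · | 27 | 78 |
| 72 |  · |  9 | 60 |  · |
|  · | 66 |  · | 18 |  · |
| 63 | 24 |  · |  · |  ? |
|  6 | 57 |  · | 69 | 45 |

12

Row 5: 6 + 57 + 69 + 45 + ? = 210, so (5,3) = 33.
Column 2 needs 210; the known cells sum to 162, so (2,2) = 48.
Column 4: 27 + 60 + 18 + 69 + ? = 210, so (4,4) = 36.
Anti-diagonal must total 210; the given cells sum to 168, so (3,3) = 42.
Row 2 needs 210; the known cells sum to 189, so (2,5) = 21.
From main diagonal, 210 − (48 + 42 + 36 + 45) gives (1,1) = 39.
Row 1 needs 210; the known cells sum to 159, so (1,3) = 51.
From column 1, 210 − (39 + 72 + 63 + 6) gives (3,1) = 30.
Column 3: 51 + 9 + 42 + 33 + ? = 210, so (4,3) = 75.
Row 3: 30 + 66 + 42 + 18 + ? = 210, so (3,5) = 54.
From row 4, 210 − (63 + 24 + 75 + 36) gives (4,5) = 12.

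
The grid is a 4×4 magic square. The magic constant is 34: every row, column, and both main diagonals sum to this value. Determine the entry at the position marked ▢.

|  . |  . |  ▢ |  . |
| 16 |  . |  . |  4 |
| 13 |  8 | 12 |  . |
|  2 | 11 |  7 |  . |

Using row 3: 13 + 8 + 12 + ? → (3,4) = 34 − 33 = 1.
The remaining cell in row 4 is (4,4) = 34 − 20 = 14.
Column 1 needs 34; the known cells sum to 31, so (1,1) = 3.
Using column 4: 4 + 1 + 14 + ? → (1,4) = 34 − 19 = 15.
The remaining cell in main diagonal is (2,2) = 34 − 29 = 5.
Anti-diagonal needs 34; the known cells sum to 25, so (2,3) = 9.
Column 2 must total 34; the given cells sum to 24, so (1,2) = 10.
Column 3 must total 34; the given cells sum to 28, so (1,3) = 6.

6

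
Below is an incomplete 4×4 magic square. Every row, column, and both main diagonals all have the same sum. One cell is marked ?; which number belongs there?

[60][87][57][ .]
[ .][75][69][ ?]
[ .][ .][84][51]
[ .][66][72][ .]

Column 3 is complete and sums to 282; that is the magic constant.
From row 1, 282 − (60 + 87 + 57) gives (1,4) = 78.
From column 2, 282 − (87 + 75 + 66) gives (3,2) = 54.
From main diagonal, 282 − (60 + 75 + 84) gives (4,4) = 63.
Using anti-diagonal: 78 + 69 + 54 + ? → (4,1) = 282 − 201 = 81.
From row 3, 282 − (54 + 84 + 51) gives (3,1) = 93.
Using column 1: 60 + 93 + 81 + ? → (2,1) = 282 − 234 = 48.
From column 4, 282 − (78 + 51 + 63) gives (2,4) = 90.

90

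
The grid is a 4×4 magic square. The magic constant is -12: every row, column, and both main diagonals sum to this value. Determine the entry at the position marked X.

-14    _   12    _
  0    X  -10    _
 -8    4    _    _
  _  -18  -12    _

Using column 1: -14 + 0 + (-8) + ? → (4,1) = -12 − (-22) = 10.
Column 3 needs -12; the known cells sum to -10, so (3,3) = -2.
The remaining cell in anti-diagonal is (1,4) = -12 − 4 = -16.
Row 1 needs -12; the known cells sum to -18, so (1,2) = 6.
Using row 3: -8 + 4 + (-2) + ? → (3,4) = -12 − (-6) = -6.
Using row 4: 10 + (-18) + (-12) + ? → (4,4) = -12 − (-20) = 8.
Column 2 must total -12; the given cells sum to -8, so (2,2) = -4.

-4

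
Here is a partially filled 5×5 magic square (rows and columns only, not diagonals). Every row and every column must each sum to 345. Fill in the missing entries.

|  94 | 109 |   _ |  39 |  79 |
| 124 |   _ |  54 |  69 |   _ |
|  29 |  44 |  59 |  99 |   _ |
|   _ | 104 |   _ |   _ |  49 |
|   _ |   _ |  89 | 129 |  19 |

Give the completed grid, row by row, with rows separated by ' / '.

94 109 24 39 79 / 124 14 54 69 84 / 29 44 59 99 114 / 64 104 119 9 49 / 34 74 89 129 19

Row 1 needs 345; the known cells sum to 321, so (1,3) = 24.
Using row 3: 29 + 44 + 59 + 99 + ? → (3,5) = 345 − 231 = 114.
The remaining cell in column 3 is (4,3) = 345 − 226 = 119.
Column 4: 39 + 69 + 99 + 129 + ? = 345, so (4,4) = 9.
Column 5 needs 345; the known cells sum to 261, so (2,5) = 84.
Row 2: 124 + 54 + 69 + 84 + ? = 345, so (2,2) = 14.
Row 4 needs 345; the known cells sum to 281, so (4,1) = 64.
Column 1 must total 345; the given cells sum to 311, so (5,1) = 34.
From column 2, 345 − (109 + 14 + 44 + 104) gives (5,2) = 74.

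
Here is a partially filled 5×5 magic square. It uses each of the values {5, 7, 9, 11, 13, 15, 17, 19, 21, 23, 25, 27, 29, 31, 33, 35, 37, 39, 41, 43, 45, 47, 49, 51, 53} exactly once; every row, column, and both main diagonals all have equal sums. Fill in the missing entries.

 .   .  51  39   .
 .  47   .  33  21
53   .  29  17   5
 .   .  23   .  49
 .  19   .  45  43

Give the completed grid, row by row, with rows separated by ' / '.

The 25 entries sum to 725, so each line sums to 725/5 = 145.
Row 3 needs 145; the known cells sum to 104, so (3,2) = 41.
Using column 4: 39 + 33 + 17 + 45 + ? → (4,4) = 145 − 134 = 11.
Column 5: 21 + 5 + 49 + 43 + ? = 145, so (1,5) = 27.
From main diagonal, 145 − (47 + 29 + 11 + 43) gives (1,1) = 15.
The remaining cell in row 1 is (1,2) = 145 − 132 = 13.
Column 2 needs 145; the known cells sum to 120, so (4,2) = 25.
Anti-diagonal needs 145; the known cells sum to 114, so (5,1) = 31.
Row 4: 25 + 23 + 11 + 49 + ? = 145, so (4,1) = 37.
Row 5 must total 145; the given cells sum to 138, so (5,3) = 7.
Column 1 must total 145; the given cells sum to 136, so (2,1) = 9.
Column 3: 51 + 29 + 23 + 7 + ? = 145, so (2,3) = 35.

15 13 51 39 27 / 9 47 35 33 21 / 53 41 29 17 5 / 37 25 23 11 49 / 31 19 7 45 43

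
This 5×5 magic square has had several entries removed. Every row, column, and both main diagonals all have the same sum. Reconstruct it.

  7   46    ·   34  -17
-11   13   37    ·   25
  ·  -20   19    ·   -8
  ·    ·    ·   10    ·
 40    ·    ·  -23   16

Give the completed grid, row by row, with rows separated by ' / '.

Main diagonal is already complete: 7 + 13 + 19 + 10 + 16 = 65, so that is the magic constant.
The remaining cell in row 1 is (1,3) = 65 − 70 = -5.
The remaining cell in row 2 is (2,4) = 65 − 64 = 1.
Using column 4: 34 + 1 + 10 + (-23) + ? → (3,4) = 65 − 22 = 43.
The remaining cell in column 5 is (4,5) = 65 − 16 = 49.
Anti-diagonal: -17 + 1 + 19 + 40 + ? = 65, so (4,2) = 22.
Row 3: -20 + 19 + 43 + (-8) + ? = 65, so (3,1) = 31.
Column 1 must total 65; the given cells sum to 67, so (4,1) = -2.
Column 2 must total 65; the given cells sum to 61, so (5,2) = 4.
Using row 4: -2 + 22 + 10 + 49 + ? → (4,3) = 65 − 79 = -14.
Using row 5: 40 + 4 + (-23) + 16 + ? → (5,3) = 65 − 37 = 28.

7 46 -5 34 -17 / -11 13 37 1 25 / 31 -20 19 43 -8 / -2 22 -14 10 49 / 40 4 28 -23 16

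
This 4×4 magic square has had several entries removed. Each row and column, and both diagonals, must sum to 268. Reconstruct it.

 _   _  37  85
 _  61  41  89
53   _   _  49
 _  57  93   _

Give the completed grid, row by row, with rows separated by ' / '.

The remaining cell in row 2 is (2,1) = 268 − 191 = 77.
Column 3 needs 268; the known cells sum to 171, so (3,3) = 97.
Column 4 needs 268; the known cells sum to 223, so (4,4) = 45.
From main diagonal, 268 − (61 + 97 + 45) gives (1,1) = 65.
Row 1 needs 268; the known cells sum to 187, so (1,2) = 81.
From row 3, 268 − (53 + 97 + 49) gives (3,2) = 69.
Row 4: 57 + 93 + 45 + ? = 268, so (4,1) = 73.

65 81 37 85 / 77 61 41 89 / 53 69 97 49 / 73 57 93 45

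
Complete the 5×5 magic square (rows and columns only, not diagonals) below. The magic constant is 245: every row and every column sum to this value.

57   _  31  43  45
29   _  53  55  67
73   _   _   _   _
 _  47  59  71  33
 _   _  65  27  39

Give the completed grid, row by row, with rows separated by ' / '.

57 69 31 43 45 / 29 41 53 55 67 / 73 25 37 49 61 / 35 47 59 71 33 / 51 63 65 27 39

The remaining cell in row 1 is (1,2) = 245 − 176 = 69.
The remaining cell in row 2 is (2,2) = 245 − 204 = 41.
The remaining cell in row 4 is (4,1) = 245 − 210 = 35.
From column 1, 245 − (57 + 29 + 73 + 35) gives (5,1) = 51.
Column 3 must total 245; the given cells sum to 208, so (3,3) = 37.
Using column 4: 43 + 55 + 71 + 27 + ? → (3,4) = 245 − 196 = 49.
Column 5: 45 + 67 + 33 + 39 + ? = 245, so (3,5) = 61.
Row 3 must total 245; the given cells sum to 220, so (3,2) = 25.
Row 5 needs 245; the known cells sum to 182, so (5,2) = 63.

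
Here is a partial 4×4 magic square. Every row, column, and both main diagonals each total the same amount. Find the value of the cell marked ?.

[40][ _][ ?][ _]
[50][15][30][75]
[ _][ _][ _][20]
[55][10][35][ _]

60

Row 2 is complete and sums to 170; that is the magic constant.
Row 4 needs 170; the known cells sum to 100, so (4,4) = 70.
The remaining cell in column 1 is (3,1) = 170 − 145 = 25.
Column 4 needs 170; the known cells sum to 165, so (1,4) = 5.
Main diagonal must total 170; the given cells sum to 125, so (3,3) = 45.
The remaining cell in anti-diagonal is (3,2) = 170 − 90 = 80.
From column 2, 170 − (15 + 80 + 10) gives (1,2) = 65.
Column 3 must total 170; the given cells sum to 110, so (1,3) = 60.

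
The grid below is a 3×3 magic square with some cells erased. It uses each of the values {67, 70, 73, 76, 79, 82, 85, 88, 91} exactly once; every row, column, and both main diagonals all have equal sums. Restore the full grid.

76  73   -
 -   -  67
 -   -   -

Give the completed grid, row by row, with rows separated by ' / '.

The 9 entries sum to 711, so each line sums to 711/3 = 237.
Row 1 needs 237; the known cells sum to 149, so (1,3) = 88.
Column 3 needs 237; the known cells sum to 155, so (3,3) = 82.
From main diagonal, 237 − (76 + 82) gives (2,2) = 79.
Using anti-diagonal: 88 + 79 + ? → (3,1) = 237 − 167 = 70.
From row 2, 237 − (79 + 67) gives (2,1) = 91.
From row 3, 237 − (70 + 82) gives (3,2) = 85.

76 73 88 / 91 79 67 / 70 85 82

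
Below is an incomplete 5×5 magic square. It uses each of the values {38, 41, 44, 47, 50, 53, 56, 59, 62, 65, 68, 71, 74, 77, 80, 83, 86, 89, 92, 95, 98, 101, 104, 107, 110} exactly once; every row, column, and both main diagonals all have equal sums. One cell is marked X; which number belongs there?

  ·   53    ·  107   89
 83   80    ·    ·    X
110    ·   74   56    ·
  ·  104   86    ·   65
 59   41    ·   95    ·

The 25 entries sum to 1850, so each line sums to 1850/5 = 370.
From column 2, 370 − (53 + 80 + 104 + 41) gives (3,2) = 92.
The remaining cell in anti-diagonal is (2,4) = 370 − 326 = 44.
Row 3 needs 370; the known cells sum to 332, so (3,5) = 38.
Column 4: 107 + 44 + 56 + 95 + ? = 370, so (4,4) = 68.
Row 4 must total 370; the given cells sum to 323, so (4,1) = 47.
Column 1: 83 + 110 + 47 + 59 + ? = 370, so (1,1) = 71.
Main diagonal: 71 + 80 + 74 + 68 + ? = 370, so (5,5) = 77.
Row 1 needs 370; the known cells sum to 320, so (1,3) = 50.
Row 5 must total 370; the given cells sum to 272, so (5,3) = 98.
The remaining cell in column 3 is (2,3) = 370 − 308 = 62.
From column 5, 370 − (89 + 38 + 65 + 77) gives (2,5) = 101.

101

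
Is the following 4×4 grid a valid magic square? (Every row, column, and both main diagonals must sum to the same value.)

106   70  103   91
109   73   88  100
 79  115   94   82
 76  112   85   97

Row 1: 106 + 70 + 103 + 91 = 370.
Row 2: 109 + 73 + 88 + 100 = 370.
Row 3: 79 + 115 + 94 + 82 = 370.
Row 4: 76 + 112 + 85 + 97 = 370.
Column 1: 106 + 109 + 79 + 76 = 370.
Column 2: 70 + 73 + 115 + 112 = 370.
Column 3: 103 + 88 + 94 + 85 = 370.
Column 4: 91 + 100 + 82 + 97 = 370.
Main diagonal: 106 + 73 + 94 + 97 = 370.
Anti-diagonal: 91 + 88 + 115 + 76 = 370.
All lines sum to 370.

Yes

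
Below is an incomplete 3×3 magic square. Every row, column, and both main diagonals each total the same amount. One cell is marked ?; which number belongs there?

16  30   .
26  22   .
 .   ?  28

Main diagonal is complete and sums to 66; that is the magic constant.
Using row 1: 16 + 30 + ? → (1,3) = 66 − 46 = 20.
The remaining cell in row 2 is (2,3) = 66 − 48 = 18.
Using column 1: 16 + 26 + ? → (3,1) = 66 − 42 = 24.
Column 2 needs 66; the known cells sum to 52, so (3,2) = 14.

14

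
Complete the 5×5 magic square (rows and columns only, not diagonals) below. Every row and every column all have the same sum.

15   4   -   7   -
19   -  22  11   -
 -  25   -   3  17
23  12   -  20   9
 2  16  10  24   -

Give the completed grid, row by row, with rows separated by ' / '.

15 4 18 7 21 / 19 8 22 11 5 / 6 25 14 3 17 / 23 12 1 20 9 / 2 16 10 24 13

Column 4 is already complete: 7 + 11 + 3 + 20 + 24 = 65, so that is the magic constant.
The remaining cell in row 4 is (4,3) = 65 − 64 = 1.
Using row 5: 2 + 16 + 10 + 24 + ? → (5,5) = 65 − 52 = 13.
Column 1: 15 + 19 + 23 + 2 + ? = 65, so (3,1) = 6.
The remaining cell in column 2 is (2,2) = 65 − 57 = 8.
Using row 2: 19 + 8 + 22 + 11 + ? → (2,5) = 65 − 60 = 5.
The remaining cell in row 3 is (3,3) = 65 − 51 = 14.
The remaining cell in column 3 is (1,3) = 65 − 47 = 18.
Column 5: 5 + 17 + 9 + 13 + ? = 65, so (1,5) = 21.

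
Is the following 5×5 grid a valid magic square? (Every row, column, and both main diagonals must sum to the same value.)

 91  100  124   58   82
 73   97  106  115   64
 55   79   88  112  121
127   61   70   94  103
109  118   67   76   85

Row 1: 91 + 100 + 124 + 58 + 82 = 455.
Row 2: 73 + 97 + 106 + 115 + 64 = 455.
Row 3: 55 + 79 + 88 + 112 + 121 = 455.
Row 4: 127 + 61 + 70 + 94 + 103 = 455.
Row 5: 109 + 118 + 67 + 76 + 85 = 455.
Column 1: 91 + 73 + 55 + 127 + 109 = 455.
Column 2: 100 + 97 + 79 + 61 + 118 = 455.
Column 3: 124 + 106 + 88 + 70 + 67 = 455.
Column 4: 58 + 115 + 112 + 94 + 76 = 455.
Column 5: 82 + 64 + 121 + 103 + 85 = 455.
Main diagonal: 91 + 97 + 88 + 94 + 85 = 455.
Anti-diagonal: 82 + 115 + 88 + 61 + 109 = 455.
All lines sum to 455.

Yes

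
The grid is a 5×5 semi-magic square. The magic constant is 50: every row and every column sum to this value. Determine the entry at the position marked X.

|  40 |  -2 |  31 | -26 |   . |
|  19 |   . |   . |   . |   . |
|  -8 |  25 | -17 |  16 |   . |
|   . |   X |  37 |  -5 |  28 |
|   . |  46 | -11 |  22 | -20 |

4

Row 1 needs 50; the known cells sum to 43, so (1,5) = 7.
The remaining cell in row 3 is (3,5) = 50 − 16 = 34.
Row 5: 46 + (-11) + 22 + (-20) + ? = 50, so (5,1) = 13.
Column 1 must total 50; the given cells sum to 64, so (4,1) = -14.
From column 3, 50 − (31 + (-17) + 37 + (-11)) gives (2,3) = 10.
Using column 4: -26 + 16 + (-5) + 22 + ? → (2,4) = 50 − 7 = 43.
Column 5 needs 50; the known cells sum to 49, so (2,5) = 1.
Row 2 needs 50; the known cells sum to 73, so (2,2) = -23.
The remaining cell in row 4 is (4,2) = 50 − 46 = 4.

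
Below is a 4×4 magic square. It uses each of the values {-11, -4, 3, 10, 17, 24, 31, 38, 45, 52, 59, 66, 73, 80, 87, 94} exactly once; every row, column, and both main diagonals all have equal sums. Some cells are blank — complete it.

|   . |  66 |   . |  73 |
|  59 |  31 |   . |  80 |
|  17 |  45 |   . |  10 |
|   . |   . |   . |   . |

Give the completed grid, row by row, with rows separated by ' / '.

38 66 -11 73 / 59 31 -4 80 / 17 45 94 10 / 52 24 87 3

The 16 entries sum to 664, so each line sums to 664/4 = 166.
Row 2 needs 166; the known cells sum to 170, so (2,3) = -4.
From row 3, 166 − (17 + 45 + 10) gives (3,3) = 94.
Column 2 needs 166; the known cells sum to 142, so (4,2) = 24.
Column 4: 73 + 80 + 10 + ? = 166, so (4,4) = 3.
Main diagonal: 31 + 94 + 3 + ? = 166, so (1,1) = 38.
Anti-diagonal: 73 + (-4) + 45 + ? = 166, so (4,1) = 52.
The remaining cell in row 1 is (1,3) = 166 − 177 = -11.
Row 4 needs 166; the known cells sum to 79, so (4,3) = 87.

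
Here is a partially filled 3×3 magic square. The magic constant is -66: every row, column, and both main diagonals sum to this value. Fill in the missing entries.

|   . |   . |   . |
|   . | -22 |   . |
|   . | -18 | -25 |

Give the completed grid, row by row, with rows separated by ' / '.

-19 -26 -21 / -24 -22 -20 / -23 -18 -25

From row 3, -66 − (-18 + (-25)) gives (3,1) = -23.
Column 2 must total -66; the given cells sum to -40, so (1,2) = -26.
From main diagonal, -66 − (-22 + (-25)) gives (1,1) = -19.
The remaining cell in anti-diagonal is (1,3) = -66 − (-45) = -21.
Column 1: -19 + (-23) + ? = -66, so (2,1) = -24.
Column 3 must total -66; the given cells sum to -46, so (2,3) = -20.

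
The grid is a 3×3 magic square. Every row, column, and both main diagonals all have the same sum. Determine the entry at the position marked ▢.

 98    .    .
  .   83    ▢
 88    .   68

103

Main diagonal is complete and sums to 249; that is the magic constant.
Using row 3: 88 + 68 + ? → (3,2) = 249 − 156 = 93.
The remaining cell in column 1 is (2,1) = 249 − 186 = 63.
Column 2 needs 249; the known cells sum to 176, so (1,2) = 73.
Anti-diagonal: 83 + 88 + ? = 249, so (1,3) = 78.
Row 2: 63 + 83 + ? = 249, so (2,3) = 103.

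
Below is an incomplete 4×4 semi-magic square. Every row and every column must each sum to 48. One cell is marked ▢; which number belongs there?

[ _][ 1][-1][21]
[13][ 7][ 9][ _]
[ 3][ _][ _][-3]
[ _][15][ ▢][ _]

The remaining cell in row 1 is (1,1) = 48 − 21 = 27.
The remaining cell in row 2 is (2,4) = 48 − 29 = 19.
From column 1, 48 − (27 + 13 + 3) gives (4,1) = 5.
The remaining cell in column 2 is (3,2) = 48 − 23 = 25.
Column 4 must total 48; the given cells sum to 37, so (4,4) = 11.
Row 3 must total 48; the given cells sum to 25, so (3,3) = 23.
Row 4 must total 48; the given cells sum to 31, so (4,3) = 17.

17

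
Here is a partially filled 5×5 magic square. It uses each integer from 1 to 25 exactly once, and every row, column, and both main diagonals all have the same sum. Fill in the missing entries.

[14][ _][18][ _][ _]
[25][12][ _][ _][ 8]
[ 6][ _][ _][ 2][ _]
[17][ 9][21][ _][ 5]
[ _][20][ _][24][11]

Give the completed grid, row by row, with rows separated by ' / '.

The entries are 1 through 25, which sum to 325, so each line sums to 325/5 = 65.
Using row 4: 17 + 9 + 21 + 5 + ? → (4,4) = 65 − 52 = 13.
Column 1: 14 + 25 + 6 + 17 + ? = 65, so (5,1) = 3.
Using main diagonal: 14 + 12 + 13 + 11 + ? → (3,3) = 65 − 50 = 15.
Row 5 needs 65; the known cells sum to 58, so (5,3) = 7.
From column 3, 65 − (18 + 15 + 21 + 7) gives (2,3) = 4.
Row 2: 25 + 12 + 4 + 8 + ? = 65, so (2,4) = 16.
Column 4 must total 65; the given cells sum to 55, so (1,4) = 10.
From anti-diagonal, 65 − (16 + 15 + 9 + 3) gives (1,5) = 22.
Row 1 must total 65; the given cells sum to 64, so (1,2) = 1.
Using column 2: 1 + 12 + 9 + 20 + ? → (3,2) = 65 − 42 = 23.
Column 5 needs 65; the known cells sum to 46, so (3,5) = 19.

14 1 18 10 22 / 25 12 4 16 8 / 6 23 15 2 19 / 17 9 21 13 5 / 3 20 7 24 11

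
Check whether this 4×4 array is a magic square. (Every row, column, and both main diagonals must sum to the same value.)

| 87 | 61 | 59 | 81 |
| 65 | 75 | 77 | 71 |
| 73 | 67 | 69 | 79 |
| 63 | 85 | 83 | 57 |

Row 1: 87 + 61 + 59 + 81 = 288.
Row 2: 65 + 75 + 77 + 71 = 288.
Row 3: 73 + 67 + 69 + 79 = 288.
Row 4: 63 + 85 + 83 + 57 = 288.
Column 1: 87 + 65 + 73 + 63 = 288.
Column 2: 61 + 75 + 67 + 85 = 288.
Column 3: 59 + 77 + 69 + 83 = 288.
Column 4: 81 + 71 + 79 + 57 = 288.
Main diagonal: 87 + 75 + 69 + 57 = 288.
Anti-diagonal: 81 + 77 + 67 + 63 = 288.
All lines sum to 288.

Yes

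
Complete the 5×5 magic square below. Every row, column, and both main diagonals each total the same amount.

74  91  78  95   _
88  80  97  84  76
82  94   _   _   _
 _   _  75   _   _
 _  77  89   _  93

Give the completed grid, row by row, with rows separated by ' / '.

Row 2 is already complete: 88 + 80 + 97 + 84 + 76 = 425, so that is the magic constant.
Using row 1: 74 + 91 + 78 + 95 + ? → (1,5) = 425 − 338 = 87.
Column 2 must total 425; the given cells sum to 342, so (4,2) = 83.
Using column 3: 78 + 97 + 75 + 89 + ? → (3,3) = 425 − 339 = 86.
Main diagonal must total 425; the given cells sum to 333, so (4,4) = 92.
Using anti-diagonal: 87 + 84 + 86 + 83 + ? → (5,1) = 425 − 340 = 85.
From row 5, 425 − (85 + 77 + 89 + 93) gives (5,4) = 81.
Column 1: 74 + 88 + 82 + 85 + ? = 425, so (4,1) = 96.
Column 4 must total 425; the given cells sum to 352, so (3,4) = 73.
Row 3 needs 425; the known cells sum to 335, so (3,5) = 90.
Row 4: 96 + 83 + 75 + 92 + ? = 425, so (4,5) = 79.

74 91 78 95 87 / 88 80 97 84 76 / 82 94 86 73 90 / 96 83 75 92 79 / 85 77 89 81 93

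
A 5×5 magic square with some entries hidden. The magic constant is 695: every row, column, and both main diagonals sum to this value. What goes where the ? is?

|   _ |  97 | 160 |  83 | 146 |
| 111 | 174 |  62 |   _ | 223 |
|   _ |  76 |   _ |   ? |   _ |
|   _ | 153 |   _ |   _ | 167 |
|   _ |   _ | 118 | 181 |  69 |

202

From row 1, 695 − (97 + 160 + 83 + 146) gives (1,1) = 209.
Row 2 needs 695; the known cells sum to 570, so (2,4) = 125.
The remaining cell in column 2 is (5,2) = 695 − 500 = 195.
From column 5, 695 − (146 + 223 + 167 + 69) gives (3,5) = 90.
From row 5, 695 − (195 + 118 + 181 + 69) gives (5,1) = 132.
Anti-diagonal needs 695; the known cells sum to 556, so (3,3) = 139.
Using column 3: 160 + 62 + 139 + 118 + ? → (4,3) = 695 − 479 = 216.
Main diagonal needs 695; the known cells sum to 591, so (4,4) = 104.
Using row 4: 153 + 216 + 104 + 167 + ? → (4,1) = 695 − 640 = 55.
From column 1, 695 − (209 + 111 + 55 + 132) gives (3,1) = 188.
The remaining cell in column 4 is (3,4) = 695 − 493 = 202.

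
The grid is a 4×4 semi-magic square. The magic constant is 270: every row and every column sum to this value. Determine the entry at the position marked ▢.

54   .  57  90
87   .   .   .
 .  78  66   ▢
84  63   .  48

Row 1 needs 270; the known cells sum to 201, so (1,2) = 69.
The remaining cell in row 4 is (4,3) = 270 − 195 = 75.
Column 1 must total 270; the given cells sum to 225, so (3,1) = 45.
Column 2 needs 270; the known cells sum to 210, so (2,2) = 60.
Column 3 needs 270; the known cells sum to 198, so (2,3) = 72.
From row 2, 270 − (87 + 60 + 72) gives (2,4) = 51.
Row 3: 45 + 78 + 66 + ? = 270, so (3,4) = 81.

81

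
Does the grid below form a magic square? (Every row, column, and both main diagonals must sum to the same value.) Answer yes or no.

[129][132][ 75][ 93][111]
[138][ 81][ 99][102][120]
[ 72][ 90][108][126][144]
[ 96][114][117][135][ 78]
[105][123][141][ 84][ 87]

Yes

Row 1: 129 + 132 + 75 + 93 + 111 = 540.
Row 2: 138 + 81 + 99 + 102 + 120 = 540.
Row 3: 72 + 90 + 108 + 126 + 144 = 540.
Row 4: 96 + 114 + 117 + 135 + 78 = 540.
Row 5: 105 + 123 + 141 + 84 + 87 = 540.
Column 1: 129 + 138 + 72 + 96 + 105 = 540.
Column 2: 132 + 81 + 90 + 114 + 123 = 540.
Column 3: 75 + 99 + 108 + 117 + 141 = 540.
Column 4: 93 + 102 + 126 + 135 + 84 = 540.
Column 5: 111 + 120 + 144 + 78 + 87 = 540.
Main diagonal: 129 + 81 + 108 + 135 + 87 = 540.
Anti-diagonal: 111 + 102 + 108 + 114 + 105 = 540.
All lines sum to 540.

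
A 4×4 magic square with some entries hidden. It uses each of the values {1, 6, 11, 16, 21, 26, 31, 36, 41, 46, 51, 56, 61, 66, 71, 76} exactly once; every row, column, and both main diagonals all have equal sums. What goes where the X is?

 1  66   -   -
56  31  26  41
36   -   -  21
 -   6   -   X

76

The 16 entries sum to 616, so each line sums to 616/4 = 154.
Column 1: 1 + 56 + 36 + ? = 154, so (4,1) = 61.
Column 2 must total 154; the given cells sum to 103, so (3,2) = 51.
From anti-diagonal, 154 − (26 + 51 + 61) gives (1,4) = 16.
Using row 1: 1 + 66 + 16 + ? → (1,3) = 154 − 83 = 71.
The remaining cell in row 3 is (3,3) = 154 − 108 = 46.
The remaining cell in column 3 is (4,3) = 154 − 143 = 11.
Column 4: 16 + 41 + 21 + ? = 154, so (4,4) = 76.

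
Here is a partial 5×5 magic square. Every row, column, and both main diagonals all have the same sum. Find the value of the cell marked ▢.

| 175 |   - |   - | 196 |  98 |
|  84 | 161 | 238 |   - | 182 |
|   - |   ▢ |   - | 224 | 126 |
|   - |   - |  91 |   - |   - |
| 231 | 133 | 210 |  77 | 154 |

Row 5 is complete and sums to 805; that is the magic constant.
Row 2 must total 805; the given cells sum to 665, so (2,4) = 140.
The remaining cell in column 4 is (4,4) = 805 − 637 = 168.
The remaining cell in column 5 is (4,5) = 805 − 560 = 245.
Main diagonal needs 805; the known cells sum to 658, so (3,3) = 147.
From anti-diagonal, 805 − (98 + 140 + 147 + 231) gives (4,2) = 189.
Row 4: 189 + 91 + 168 + 245 + ? = 805, so (4,1) = 112.
Column 1 must total 805; the given cells sum to 602, so (3,1) = 203.
From column 3, 805 − (238 + 147 + 91 + 210) gives (1,3) = 119.
Row 1 must total 805; the given cells sum to 588, so (1,2) = 217.
Row 3 needs 805; the known cells sum to 700, so (3,2) = 105.

105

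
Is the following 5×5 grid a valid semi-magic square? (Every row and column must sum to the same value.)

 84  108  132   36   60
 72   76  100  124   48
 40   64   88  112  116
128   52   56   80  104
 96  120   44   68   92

Yes

Row 1: 84 + 108 + 132 + 36 + 60 = 420.
Row 2: 72 + 76 + 100 + 124 + 48 = 420.
Row 3: 40 + 64 + 88 + 112 + 116 = 420.
Row 4: 128 + 52 + 56 + 80 + 104 = 420.
Row 5: 96 + 120 + 44 + 68 + 92 = 420.
Column 1: 84 + 72 + 40 + 128 + 96 = 420.
Column 2: 108 + 76 + 64 + 52 + 120 = 420.
Column 3: 132 + 100 + 88 + 56 + 44 = 420.
Column 4: 36 + 124 + 112 + 80 + 68 = 420.
Column 5: 60 + 48 + 116 + 104 + 92 = 420.
All lines sum to 420.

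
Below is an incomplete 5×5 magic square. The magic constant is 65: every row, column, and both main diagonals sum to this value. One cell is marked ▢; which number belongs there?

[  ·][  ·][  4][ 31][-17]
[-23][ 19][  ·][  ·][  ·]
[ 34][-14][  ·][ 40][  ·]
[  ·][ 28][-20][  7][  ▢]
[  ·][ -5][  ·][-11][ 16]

49

Column 2: 19 + (-14) + 28 + (-5) + ? = 65, so (1,2) = 37.
Column 4 must total 65; the given cells sum to 67, so (2,4) = -2.
The remaining cell in row 1 is (1,1) = 65 − 55 = 10.
Main diagonal needs 65; the known cells sum to 52, so (3,3) = 13.
Anti-diagonal: -17 + (-2) + 13 + 28 + ? = 65, so (5,1) = 43.
Row 3 needs 65; the known cells sum to 73, so (3,5) = -8.
The remaining cell in row 5 is (5,3) = 65 − 43 = 22.
Using column 1: 10 + (-23) + 34 + 43 + ? → (4,1) = 65 − 64 = 1.
Column 3: 4 + 13 + (-20) + 22 + ? = 65, so (2,3) = 46.
Row 2 needs 65; the known cells sum to 40, so (2,5) = 25.
Row 4 needs 65; the known cells sum to 16, so (4,5) = 49.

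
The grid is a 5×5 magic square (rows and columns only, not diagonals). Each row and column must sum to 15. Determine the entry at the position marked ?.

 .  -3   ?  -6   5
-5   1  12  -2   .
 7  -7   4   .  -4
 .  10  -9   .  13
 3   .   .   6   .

8

The remaining cell in row 2 is (2,5) = 15 − 6 = 9.
Row 3 must total 15; the given cells sum to 0, so (3,4) = 15.
Column 2: -3 + 1 + (-7) + 10 + ? = 15, so (5,2) = 14.
Column 4 must total 15; the given cells sum to 13, so (4,4) = 2.
Column 5 must total 15; the given cells sum to 23, so (5,5) = -8.
From row 4, 15 − (10 + (-9) + 2 + 13) gives (4,1) = -1.
Row 5: 3 + 14 + 6 + (-8) + ? = 15, so (5,3) = 0.
The remaining cell in column 1 is (1,1) = 15 − 4 = 11.
From column 3, 15 − (12 + 4 + (-9) + 0) gives (1,3) = 8.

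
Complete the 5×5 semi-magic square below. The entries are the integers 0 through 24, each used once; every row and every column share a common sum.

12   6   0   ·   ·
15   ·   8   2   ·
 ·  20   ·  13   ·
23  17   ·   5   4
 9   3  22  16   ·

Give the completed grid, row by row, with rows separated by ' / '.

The entries are 0 through 24, which sum to 300, so each line sums to 300/5 = 60.
Row 4 must total 60; the given cells sum to 49, so (4,3) = 11.
Row 5: 9 + 3 + 22 + 16 + ? = 60, so (5,5) = 10.
The remaining cell in column 1 is (3,1) = 60 − 59 = 1.
Column 2: 6 + 20 + 17 + 3 + ? = 60, so (2,2) = 14.
Column 3 needs 60; the known cells sum to 41, so (3,3) = 19.
The remaining cell in column 4 is (1,4) = 60 − 36 = 24.
From row 1, 60 − (12 + 6 + 0 + 24) gives (1,5) = 18.
The remaining cell in row 2 is (2,5) = 60 − 39 = 21.
Row 3: 1 + 20 + 19 + 13 + ? = 60, so (3,5) = 7.

12 6 0 24 18 / 15 14 8 2 21 / 1 20 19 13 7 / 23 17 11 5 4 / 9 3 22 16 10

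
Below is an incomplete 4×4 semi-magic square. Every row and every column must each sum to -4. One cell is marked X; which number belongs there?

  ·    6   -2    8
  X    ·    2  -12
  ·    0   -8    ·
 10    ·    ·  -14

Row 1 needs -4; the known cells sum to 12, so (1,1) = -16.
Column 3 must total -4; the given cells sum to -8, so (4,3) = 4.
Column 4: 8 + (-12) + (-14) + ? = -4, so (3,4) = 14.
The remaining cell in row 3 is (3,1) = -4 − 6 = -10.
From row 4, -4 − (10 + 4 + (-14)) gives (4,2) = -4.
Column 1: -16 + (-10) + 10 + ? = -4, so (2,1) = 12.

12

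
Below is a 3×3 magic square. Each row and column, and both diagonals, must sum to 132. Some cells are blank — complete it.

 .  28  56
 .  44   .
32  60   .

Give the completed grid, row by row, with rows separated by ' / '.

From row 1, 132 − (28 + 56) gives (1,1) = 48.
Row 3 must total 132; the given cells sum to 92, so (3,3) = 40.
From column 1, 132 − (48 + 32) gives (2,1) = 52.
Column 3 needs 132; the known cells sum to 96, so (2,3) = 36.

48 28 56 / 52 44 36 / 32 60 40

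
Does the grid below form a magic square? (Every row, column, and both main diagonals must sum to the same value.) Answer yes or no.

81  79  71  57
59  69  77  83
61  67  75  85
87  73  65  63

Yes

Row 1: 81 + 79 + 71 + 57 = 288.
Row 2: 59 + 69 + 77 + 83 = 288.
Row 3: 61 + 67 + 75 + 85 = 288.
Row 4: 87 + 73 + 65 + 63 = 288.
Column 1: 81 + 59 + 61 + 87 = 288.
Column 2: 79 + 69 + 67 + 73 = 288.
Column 3: 71 + 77 + 75 + 65 = 288.
Column 4: 57 + 83 + 85 + 63 = 288.
Main diagonal: 81 + 69 + 75 + 63 = 288.
Anti-diagonal: 57 + 77 + 67 + 87 = 288.
All lines sum to 288.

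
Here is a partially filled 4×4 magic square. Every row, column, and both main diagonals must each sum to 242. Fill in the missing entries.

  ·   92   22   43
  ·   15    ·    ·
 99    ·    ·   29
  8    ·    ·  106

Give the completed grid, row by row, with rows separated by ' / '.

85 92 22 43 / 50 15 113 64 / 99 78 36 29 / 8 57 71 106

From row 1, 242 − (92 + 22 + 43) gives (1,1) = 85.
Using column 1: 85 + 99 + 8 + ? → (2,1) = 242 − 192 = 50.
Column 4 needs 242; the known cells sum to 178, so (2,4) = 64.
Using main diagonal: 85 + 15 + 106 + ? → (3,3) = 242 − 206 = 36.
From row 2, 242 − (50 + 15 + 64) gives (2,3) = 113.
Row 3 must total 242; the given cells sum to 164, so (3,2) = 78.
Column 2 needs 242; the known cells sum to 185, so (4,2) = 57.
The remaining cell in column 3 is (4,3) = 242 − 171 = 71.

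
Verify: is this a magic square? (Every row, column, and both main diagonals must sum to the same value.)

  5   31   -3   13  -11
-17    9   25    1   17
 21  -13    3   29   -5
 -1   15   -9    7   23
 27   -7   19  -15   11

Row 1: 5 + 31 + (-3) + 13 + (-11) = 35.
Row 2: -17 + 9 + 25 + 1 + 17 = 35.
Row 3: 21 + (-13) + 3 + 29 + (-5) = 35.
Row 4: -1 + 15 + (-9) + 7 + 23 = 35.
Row 5: 27 + (-7) + 19 + (-15) + 11 = 35.
Column 1: 5 + (-17) + 21 + (-1) + 27 = 35.
Column 2: 31 + 9 + (-13) + 15 + (-7) = 35.
Column 3: -3 + 25 + 3 + (-9) + 19 = 35.
Column 4: 13 + 1 + 29 + 7 + (-15) = 35.
Column 5: -11 + 17 + (-5) + 23 + 11 = 35.
Main diagonal: 5 + 9 + 3 + 7 + 11 = 35.
Anti-diagonal: -11 + 1 + 3 + 15 + 27 = 35.
All lines sum to 35.

Yes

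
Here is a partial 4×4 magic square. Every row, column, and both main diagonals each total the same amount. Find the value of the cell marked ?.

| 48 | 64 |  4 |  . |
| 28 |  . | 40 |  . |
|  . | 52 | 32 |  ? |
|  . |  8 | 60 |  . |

16

Column 3 is complete and sums to 136; that is the magic constant.
The remaining cell in row 1 is (1,4) = 136 − 116 = 20.
From column 2, 136 − (64 + 52 + 8) gives (2,2) = 12.
Main diagonal: 48 + 12 + 32 + ? = 136, so (4,4) = 44.
Anti-diagonal: 20 + 40 + 52 + ? = 136, so (4,1) = 24.
Row 2: 28 + 12 + 40 + ? = 136, so (2,4) = 56.
Column 1 must total 136; the given cells sum to 100, so (3,1) = 36.
Column 4 must total 136; the given cells sum to 120, so (3,4) = 16.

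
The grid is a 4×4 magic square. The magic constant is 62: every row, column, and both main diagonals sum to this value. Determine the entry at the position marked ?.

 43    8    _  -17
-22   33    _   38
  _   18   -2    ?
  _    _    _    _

53

From row 1, 62 − (43 + 8 + (-17)) gives (1,3) = 28.
From row 2, 62 − (-22 + 33 + 38) gives (2,3) = 13.
Using column 2: 8 + 33 + 18 + ? → (4,2) = 62 − 59 = 3.
Using column 3: 28 + 13 + (-2) + ? → (4,3) = 62 − 39 = 23.
From main diagonal, 62 − (43 + 33 + (-2)) gives (4,4) = -12.
Anti-diagonal: -17 + 13 + 18 + ? = 62, so (4,1) = 48.
From column 1, 62 − (43 + (-22) + 48) gives (3,1) = -7.
Using column 4: -17 + 38 + (-12) + ? → (3,4) = 62 − 9 = 53.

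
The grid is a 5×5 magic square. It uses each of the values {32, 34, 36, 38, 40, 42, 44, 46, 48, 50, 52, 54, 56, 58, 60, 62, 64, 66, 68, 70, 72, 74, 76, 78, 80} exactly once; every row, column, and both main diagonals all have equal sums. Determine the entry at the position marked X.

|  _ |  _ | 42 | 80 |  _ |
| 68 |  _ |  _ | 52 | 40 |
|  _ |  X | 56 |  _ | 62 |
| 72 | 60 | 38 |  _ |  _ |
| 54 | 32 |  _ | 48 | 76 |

78

The 25 entries sum to 1400, so each line sums to 1400/5 = 280.
Row 5 must total 280; the given cells sum to 210, so (5,3) = 70.
Column 3 must total 280; the given cells sum to 206, so (2,3) = 74.
Anti-diagonal needs 280; the known cells sum to 222, so (1,5) = 58.
Using row 2: 68 + 74 + 52 + 40 + ? → (2,2) = 280 − 234 = 46.
Column 5 must total 280; the given cells sum to 236, so (4,5) = 44.
Using row 4: 72 + 60 + 38 + 44 + ? → (4,4) = 280 − 214 = 66.
Column 4 needs 280; the known cells sum to 246, so (3,4) = 34.
Using main diagonal: 46 + 56 + 66 + 76 + ? → (1,1) = 280 − 244 = 36.
Row 1 must total 280; the given cells sum to 216, so (1,2) = 64.
The remaining cell in column 1 is (3,1) = 280 − 230 = 50.
Using column 2: 64 + 46 + 60 + 32 + ? → (3,2) = 280 − 202 = 78.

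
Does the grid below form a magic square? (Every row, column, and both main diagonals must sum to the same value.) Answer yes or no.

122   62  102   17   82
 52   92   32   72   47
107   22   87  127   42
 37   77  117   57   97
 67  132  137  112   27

Row 1: 122 + 62 + 102 + 17 + 82 = 385.
Row 2: 52 + 92 + 32 + 72 + 47 = 295.
Row 3: 107 + 22 + 87 + 127 + 42 = 385.
Row 4: 37 + 77 + 117 + 57 + 97 = 385.
Row 5: 67 + 132 + 137 + 112 + 27 = 475.
Column 1: 122 + 52 + 107 + 37 + 67 = 385.
Column 2: 62 + 92 + 22 + 77 + 132 = 385.
Column 3: 102 + 32 + 87 + 117 + 137 = 475.
Column 4: 17 + 72 + 127 + 57 + 112 = 385.
Column 5: 82 + 47 + 42 + 97 + 27 = 295.
Main diagonal: 122 + 92 + 87 + 57 + 27 = 385.
Anti-diagonal: 82 + 72 + 87 + 77 + 67 = 385.

No — column 1 sums to 385 but row 2 sums to 295.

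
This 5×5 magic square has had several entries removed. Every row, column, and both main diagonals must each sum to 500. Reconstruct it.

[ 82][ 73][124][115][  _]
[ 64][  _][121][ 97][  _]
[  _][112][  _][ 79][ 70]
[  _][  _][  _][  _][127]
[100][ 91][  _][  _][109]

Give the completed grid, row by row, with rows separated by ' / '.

82 73 124 115 106 / 64 130 121 97 88 / 136 112 103 79 70 / 118 94 85 76 127 / 100 91 67 133 109

Row 1 must total 500; the given cells sum to 394, so (1,5) = 106.
Using column 5: 106 + 70 + 127 + 109 + ? → (2,5) = 500 − 412 = 88.
Row 2: 64 + 121 + 97 + 88 + ? = 500, so (2,2) = 130.
The remaining cell in column 2 is (4,2) = 500 − 406 = 94.
The remaining cell in anti-diagonal is (3,3) = 500 − 397 = 103.
Row 3 must total 500; the given cells sum to 364, so (3,1) = 136.
Column 1 needs 500; the known cells sum to 382, so (4,1) = 118.
From main diagonal, 500 − (82 + 130 + 103 + 109) gives (4,4) = 76.
Row 4: 118 + 94 + 76 + 127 + ? = 500, so (4,3) = 85.
Column 3 must total 500; the given cells sum to 433, so (5,3) = 67.
Using column 4: 115 + 97 + 79 + 76 + ? → (5,4) = 500 − 367 = 133.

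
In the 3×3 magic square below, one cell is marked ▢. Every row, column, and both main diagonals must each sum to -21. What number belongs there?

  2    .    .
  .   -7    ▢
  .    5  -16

-1

Row 3 must total -21; the given cells sum to -11, so (3,1) = -10.
The remaining cell in column 1 is (2,1) = -21 − (-8) = -13.
The remaining cell in column 2 is (1,2) = -21 − (-2) = -19.
Anti-diagonal needs -21; the known cells sum to -17, so (1,3) = -4.
The remaining cell in row 2 is (2,3) = -21 − (-20) = -1.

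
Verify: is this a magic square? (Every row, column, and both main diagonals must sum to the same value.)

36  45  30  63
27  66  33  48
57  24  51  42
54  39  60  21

Row 1: 36 + 45 + 30 + 63 = 174.
Row 2: 27 + 66 + 33 + 48 = 174.
Row 3: 57 + 24 + 51 + 42 = 174.
Row 4: 54 + 39 + 60 + 21 = 174.
Column 1: 36 + 27 + 57 + 54 = 174.
Column 2: 45 + 66 + 24 + 39 = 174.
Column 3: 30 + 33 + 51 + 60 = 174.
Column 4: 63 + 48 + 42 + 21 = 174.
Main diagonal: 36 + 66 + 51 + 21 = 174.
Anti-diagonal: 63 + 33 + 24 + 54 = 174.
All lines sum to 174.

Yes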